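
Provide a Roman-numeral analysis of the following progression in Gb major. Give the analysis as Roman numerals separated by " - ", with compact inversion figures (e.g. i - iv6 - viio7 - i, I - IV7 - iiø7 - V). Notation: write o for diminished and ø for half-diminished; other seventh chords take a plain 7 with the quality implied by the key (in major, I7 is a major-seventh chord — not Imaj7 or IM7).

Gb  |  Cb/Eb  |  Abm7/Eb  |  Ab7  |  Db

Gb has root Gb, degree 1 in Gb major, so I.
Cb/Eb has root Cb, degree 4 in Gb major, so IV6.
Abm7/Eb has root Ab, degree 2 in Gb major, so ii43.
Ab7: chromatic; Ab is V of V, so V7/V.
Db: root Db is the dominant; major triad there is V.

I - IV6 - ii43 - V7/V - V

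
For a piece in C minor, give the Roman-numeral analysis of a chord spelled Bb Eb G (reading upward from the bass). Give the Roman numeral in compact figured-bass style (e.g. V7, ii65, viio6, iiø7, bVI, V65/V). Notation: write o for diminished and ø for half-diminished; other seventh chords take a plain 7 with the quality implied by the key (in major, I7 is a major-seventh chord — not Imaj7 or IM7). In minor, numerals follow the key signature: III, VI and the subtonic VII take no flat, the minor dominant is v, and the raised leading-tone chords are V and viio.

Stacked in thirds the chord is Eb-G-Bb: a major triad on Eb.
In C minor, Eb is the mediant; the diatonic major triad there is III.
With Bb in the bass the chord is in second inversion, so the figured bass is 64.

III64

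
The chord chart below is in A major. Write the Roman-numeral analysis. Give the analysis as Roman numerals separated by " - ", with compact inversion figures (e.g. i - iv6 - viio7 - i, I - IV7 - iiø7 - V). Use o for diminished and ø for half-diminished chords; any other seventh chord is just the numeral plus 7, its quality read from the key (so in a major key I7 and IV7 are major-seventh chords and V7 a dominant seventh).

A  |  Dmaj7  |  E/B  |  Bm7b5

I - IV7 - V64 - iiø7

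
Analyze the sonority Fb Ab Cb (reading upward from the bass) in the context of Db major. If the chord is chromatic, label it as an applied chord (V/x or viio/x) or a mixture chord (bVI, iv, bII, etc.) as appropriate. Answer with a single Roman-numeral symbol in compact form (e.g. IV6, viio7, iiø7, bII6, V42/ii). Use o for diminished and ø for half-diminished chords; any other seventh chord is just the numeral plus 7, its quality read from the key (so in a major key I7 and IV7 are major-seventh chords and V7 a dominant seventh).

Stacked in thirds the chord is Fb-Ab-Cb: a major triad on Fb.
Fb is the lowered third degree of Db major (diatonic 3 would be F). This is a major triad on the lowered third degree, borrowed from the parallel minor.

bIII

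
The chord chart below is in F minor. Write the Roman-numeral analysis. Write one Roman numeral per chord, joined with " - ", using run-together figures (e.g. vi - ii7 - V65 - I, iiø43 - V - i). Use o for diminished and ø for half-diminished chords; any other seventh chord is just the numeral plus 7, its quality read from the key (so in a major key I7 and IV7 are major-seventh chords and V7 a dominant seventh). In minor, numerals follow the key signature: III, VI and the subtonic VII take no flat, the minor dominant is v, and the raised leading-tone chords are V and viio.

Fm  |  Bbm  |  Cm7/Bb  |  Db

i - iv - v42 - VI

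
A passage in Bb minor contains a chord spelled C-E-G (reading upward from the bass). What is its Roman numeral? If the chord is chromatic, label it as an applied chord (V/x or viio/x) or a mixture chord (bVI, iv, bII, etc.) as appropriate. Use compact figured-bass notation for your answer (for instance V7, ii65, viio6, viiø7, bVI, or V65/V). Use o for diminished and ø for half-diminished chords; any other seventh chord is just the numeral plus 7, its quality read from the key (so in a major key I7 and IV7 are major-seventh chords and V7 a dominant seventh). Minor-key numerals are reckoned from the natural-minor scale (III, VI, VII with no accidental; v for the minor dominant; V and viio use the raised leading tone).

V/V

Stacked in thirds the chord is C-E-G: a major triad on C.
C is not a diatonic chord root with this quality in Bb minor, but it lies a perfect fifth above F (V), so the chord functions as an applied dominant of V.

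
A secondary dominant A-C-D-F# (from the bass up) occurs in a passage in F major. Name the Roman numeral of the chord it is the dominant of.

ii

The chord is a dominant seventh chord on D.
A dominant resolves down a perfect fifth: D → G. In F major, G is scale degree 2, i.e. ii.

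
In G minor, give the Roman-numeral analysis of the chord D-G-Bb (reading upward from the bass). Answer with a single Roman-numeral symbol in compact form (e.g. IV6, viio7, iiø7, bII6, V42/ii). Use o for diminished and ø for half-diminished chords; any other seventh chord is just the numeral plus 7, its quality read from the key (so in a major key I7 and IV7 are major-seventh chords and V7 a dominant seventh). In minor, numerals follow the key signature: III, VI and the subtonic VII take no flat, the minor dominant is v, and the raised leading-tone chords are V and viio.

The pitches G-Bb-D form a minor triad rooted on G.
In G minor, G is the tonic; the diatonic minor triad there is i.
With D in the bass the chord is in second inversion, so the figured bass is 64.

i64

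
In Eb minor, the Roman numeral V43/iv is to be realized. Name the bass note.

The applied chord V43/iv is rooted on Eb: Eb-G-Bb-Db.
The figure 43 means second inversion — the fifth is in the bass.

Bb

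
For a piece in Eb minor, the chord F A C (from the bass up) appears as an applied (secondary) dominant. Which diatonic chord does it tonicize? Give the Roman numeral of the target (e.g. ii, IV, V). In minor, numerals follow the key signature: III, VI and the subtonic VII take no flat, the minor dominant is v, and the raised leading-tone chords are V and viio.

The chord is a major triad on F.
A dominant resolves down a perfect fifth: F → Bb. In Eb minor, Bb is scale degree 5, i.e. V.

V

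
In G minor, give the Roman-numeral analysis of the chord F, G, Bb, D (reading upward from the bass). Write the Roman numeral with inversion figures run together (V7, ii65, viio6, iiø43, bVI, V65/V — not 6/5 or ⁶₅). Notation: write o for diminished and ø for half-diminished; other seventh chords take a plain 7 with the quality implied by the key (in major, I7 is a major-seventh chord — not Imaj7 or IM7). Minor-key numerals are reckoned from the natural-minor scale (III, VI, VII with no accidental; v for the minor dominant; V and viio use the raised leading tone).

i42

Stacked in thirds the chord is G-Bb-D-F: a minor seventh chord on G.
G is scale degree 1 in G minor, and a minor seventh chord on that degree is written i7.
With F in the bass the chord is in third inversion, so the figured bass is 42.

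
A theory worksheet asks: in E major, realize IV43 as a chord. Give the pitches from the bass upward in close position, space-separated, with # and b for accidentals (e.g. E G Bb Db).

The numeral's case and figure indicate a major seventh chord. In E major its root, scale degree 4, is A.
Stacking thirds from A gives A-C#-E-G#.
With the 43 figure the chord is in second inversion; from the bass E upward in close position it reads E-G#-A-C#.

E G# A C#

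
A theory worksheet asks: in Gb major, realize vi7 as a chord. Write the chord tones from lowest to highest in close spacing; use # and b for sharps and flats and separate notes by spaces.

Eb Gb Bb Db

The numeral's case and figure indicate a minor seventh chord. In Gb major its root, the submediant, is Eb.
That chord is spelled Eb-Gb-Bb-Db.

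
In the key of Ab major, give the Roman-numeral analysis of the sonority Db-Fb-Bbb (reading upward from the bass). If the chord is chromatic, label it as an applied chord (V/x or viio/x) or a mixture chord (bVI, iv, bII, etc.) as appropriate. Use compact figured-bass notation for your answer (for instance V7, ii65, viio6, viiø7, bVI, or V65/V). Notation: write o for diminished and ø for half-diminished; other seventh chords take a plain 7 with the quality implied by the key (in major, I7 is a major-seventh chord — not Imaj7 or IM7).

Stacked in thirds the chord is Bbb-Db-Fb: a major triad on Bbb.
Bbb is the lowered second degree of Ab major (diatonic 2 would be Bb). This is the Neapolitan sixth — a major triad on the lowered second degree, here in its customary first inversion.
With Db in the bass the chord is in first inversion, so the figured bass is 6.

bII6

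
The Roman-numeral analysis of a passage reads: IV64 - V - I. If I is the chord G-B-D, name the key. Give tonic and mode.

G major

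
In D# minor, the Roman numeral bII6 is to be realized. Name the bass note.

G#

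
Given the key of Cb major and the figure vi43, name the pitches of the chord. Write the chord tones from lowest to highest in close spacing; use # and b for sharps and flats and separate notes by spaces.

Eb Gb Ab Cb

The numeral's case and figure indicate a minor seventh chord. In Cb major its root, scale degree 6, is Ab.
That chord is spelled Ab-Cb-Eb-Gb.
The figured bass 43 indicates second inversion, placing the fifth (Eb) in the bass: Eb-Gb-Ab-Cb.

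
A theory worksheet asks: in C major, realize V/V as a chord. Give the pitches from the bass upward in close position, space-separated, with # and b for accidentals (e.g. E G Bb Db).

D F# A

The slash means an applied dominant: we want the dominant of V. In C major, V is G major, and its dominant is built on D.
Building a major triad on D gives D-F#-A.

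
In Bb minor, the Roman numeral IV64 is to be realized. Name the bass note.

IV in Bb minor has root Eb; the chord is Eb-G-Bb.
The figure 64 means second inversion — the fifth is in the bass.

Bb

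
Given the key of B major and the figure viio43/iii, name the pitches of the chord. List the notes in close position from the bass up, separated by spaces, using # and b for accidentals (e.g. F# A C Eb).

viio43/iii is a secondary leading-tone chord. The target iii is D# in B major; the applied chord is rooted a semitone below, on C##.
Building a fully diminished seventh chord on C## gives C##-E#-G#-B.
The figured bass 43 indicates second inversion, placing the fifth (G#) in the bass: G#-B-C##-E#.

G# B C## E#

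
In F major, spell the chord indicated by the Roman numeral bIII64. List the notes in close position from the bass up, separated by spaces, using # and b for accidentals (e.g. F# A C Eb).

Scale degree 3 in F major is A; lowering it a half step gives Ab. bIII64 is a major triad on the lowered third degree, borrowed from the parallel minor.
So the chord is Ab-C-Eb.
With the 64 figure the chord is in second inversion; from the bass Eb upward in close position it reads Eb-Ab-C.

Eb Ab C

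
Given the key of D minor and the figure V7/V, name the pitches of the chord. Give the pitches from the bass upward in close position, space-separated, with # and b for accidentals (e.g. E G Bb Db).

E G# B D

V7/V is a secondary dominant — the dominant seventh of V. V in D minor is A, so the applied chord's root is E, a perfect fifth above.
Building a dominant seventh chord on E gives E-G#-B-D.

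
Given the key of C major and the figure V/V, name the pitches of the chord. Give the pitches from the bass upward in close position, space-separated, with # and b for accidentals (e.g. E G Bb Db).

V/V is a secondary dominant — the dominant triad of V. V in C major is G, so the applied chord's root is D, a perfect fifth above.
Building a major triad on D gives D-F#-A.

D F# A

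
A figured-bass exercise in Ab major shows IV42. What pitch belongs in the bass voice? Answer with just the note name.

C

IV in Ab major has root Db; the chord is Db-F-Ab-C.
The figure 42 means third inversion — the seventh is in the bass.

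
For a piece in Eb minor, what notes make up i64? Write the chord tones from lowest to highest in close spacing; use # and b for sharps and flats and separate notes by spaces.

The numeral's case and figure indicate a minor triad. In Eb minor its root, the tonic, is Eb.
That chord is spelled Eb-Gb-Bb.
With the 64 figure the chord is in second inversion; from the bass Bb upward in close position it reads Bb-Eb-Gb.

Bb Eb Gb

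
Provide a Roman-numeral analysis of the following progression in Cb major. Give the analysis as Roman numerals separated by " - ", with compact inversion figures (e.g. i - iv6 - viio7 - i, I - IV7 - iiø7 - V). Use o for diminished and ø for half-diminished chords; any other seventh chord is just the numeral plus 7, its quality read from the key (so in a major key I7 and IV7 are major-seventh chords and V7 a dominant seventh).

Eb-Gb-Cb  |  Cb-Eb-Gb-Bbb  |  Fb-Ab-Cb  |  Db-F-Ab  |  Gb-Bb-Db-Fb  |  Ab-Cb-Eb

Eb-Gb-Cb: major triad on Cb = scale degree 1 → I6.
Cb-Eb-Gb-Bbb: a dominant seventh chord on Cb, the applied dominant of IV → V7/IV.
Fb-Ab-Cb: root Fb is the subdominant; major triad there is IV.
Db-F-Ab is the secondary dominant of V (major triad on Db): V/V.
Gb-Bb-Db-Fb: root Gb is the dominant; dominant seventh chord there is V7.
Ab-Cb-Eb: minor triad on Ab = scale degree 6 → vi.

I6 - V7/IV - IV - V/V - V7 - vi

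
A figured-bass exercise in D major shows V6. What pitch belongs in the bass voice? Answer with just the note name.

C#

V in D major has root A; the chord is A-C#-E.
The figure 6 means first inversion — the third is in the bass.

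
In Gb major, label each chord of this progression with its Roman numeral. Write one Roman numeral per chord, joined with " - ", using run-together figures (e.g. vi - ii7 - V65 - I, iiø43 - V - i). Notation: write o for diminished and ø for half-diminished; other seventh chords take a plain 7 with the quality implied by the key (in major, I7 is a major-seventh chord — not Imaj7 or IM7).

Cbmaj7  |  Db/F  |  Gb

IV7 - V6 - I

Cbmaj7: major seventh chord on Cb = scale degree 4 → IV7.
Db/F: root Db is the dominant; major triad there is V6.
Gb: root Gb is the tonic; major triad there is I.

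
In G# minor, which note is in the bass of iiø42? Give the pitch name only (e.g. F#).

G#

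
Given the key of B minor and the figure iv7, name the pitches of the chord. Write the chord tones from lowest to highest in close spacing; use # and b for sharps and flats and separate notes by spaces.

E G B D

The numeral's case and figure indicate a minor seventh chord. In B minor its root, scale degree 4, is E.
That chord is spelled E-G-B-D.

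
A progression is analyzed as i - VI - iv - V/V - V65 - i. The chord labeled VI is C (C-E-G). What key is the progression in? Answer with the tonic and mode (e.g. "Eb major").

VI is given as C-E-G — a major triad with root C.
If C is scale degree 6 and the mode makes that degree carry a major triad, the tonic is E and the mode is minor.

E minor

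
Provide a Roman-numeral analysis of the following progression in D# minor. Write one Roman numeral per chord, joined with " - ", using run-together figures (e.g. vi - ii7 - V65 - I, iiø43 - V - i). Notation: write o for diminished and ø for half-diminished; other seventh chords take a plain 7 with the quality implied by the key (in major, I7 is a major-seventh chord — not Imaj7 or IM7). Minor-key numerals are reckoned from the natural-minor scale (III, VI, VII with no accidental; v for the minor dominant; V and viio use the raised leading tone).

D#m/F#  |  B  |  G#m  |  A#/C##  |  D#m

i6 - VI - iv - V6 - i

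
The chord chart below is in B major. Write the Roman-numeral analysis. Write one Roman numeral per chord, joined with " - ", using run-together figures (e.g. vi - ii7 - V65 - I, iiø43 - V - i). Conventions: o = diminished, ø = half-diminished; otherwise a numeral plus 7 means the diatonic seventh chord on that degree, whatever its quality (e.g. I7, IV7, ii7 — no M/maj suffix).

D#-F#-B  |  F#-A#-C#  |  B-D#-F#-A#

I6 - V - I7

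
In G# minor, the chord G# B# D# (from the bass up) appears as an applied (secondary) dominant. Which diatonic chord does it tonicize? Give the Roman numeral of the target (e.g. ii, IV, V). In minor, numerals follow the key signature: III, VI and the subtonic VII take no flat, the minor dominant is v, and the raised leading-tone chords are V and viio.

iv

The chord is a major triad on G#.
A dominant resolves down a perfect fifth: G# → C#. In G# minor, C# is scale degree 4, i.e. iv.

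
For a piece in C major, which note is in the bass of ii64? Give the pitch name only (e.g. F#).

ii in C major has root D; the chord is D-F-A.
The figure 64 means second inversion — the fifth is in the bass.

A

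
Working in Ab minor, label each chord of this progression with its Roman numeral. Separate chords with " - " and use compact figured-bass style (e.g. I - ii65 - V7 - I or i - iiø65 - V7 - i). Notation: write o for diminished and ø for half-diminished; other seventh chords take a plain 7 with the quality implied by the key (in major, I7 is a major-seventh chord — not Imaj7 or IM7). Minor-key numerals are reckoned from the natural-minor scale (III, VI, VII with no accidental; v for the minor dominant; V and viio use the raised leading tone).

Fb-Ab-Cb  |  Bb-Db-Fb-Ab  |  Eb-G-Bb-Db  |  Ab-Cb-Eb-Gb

VI - iiø7 - V7 - i7

Fb-Ab-Cb: major triad on Fb = scale degree 6 → VI.
Bb-Db-Fb-Ab has root Bb, degree 2 in Ab minor, so iiø7.
Eb-G-Bb-Db: dominant seventh chord on Eb = scale degree 5 → V7.
Ab-Cb-Eb-Gb has root Ab, degree 1 in Ab minor, so i7.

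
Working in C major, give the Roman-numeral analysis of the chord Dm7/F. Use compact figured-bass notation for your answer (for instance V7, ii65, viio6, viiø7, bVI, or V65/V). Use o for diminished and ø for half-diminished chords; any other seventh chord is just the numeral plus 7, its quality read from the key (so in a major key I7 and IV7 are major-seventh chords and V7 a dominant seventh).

Stacked in thirds the chord is D-F-A-C: a minor seventh chord on D.
D is scale degree 2 in C major, and a minor seventh chord on that degree is written ii7.
With F in the bass the chord is in first inversion, so the figured bass is 65.

ii65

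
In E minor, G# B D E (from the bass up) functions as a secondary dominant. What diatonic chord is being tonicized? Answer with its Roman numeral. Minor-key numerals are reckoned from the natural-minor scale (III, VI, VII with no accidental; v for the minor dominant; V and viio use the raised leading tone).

The chord is a dominant seventh chord on E.
A dominant resolves down a perfect fifth: E → A. In E minor, A is scale degree 4, i.e. iv.

iv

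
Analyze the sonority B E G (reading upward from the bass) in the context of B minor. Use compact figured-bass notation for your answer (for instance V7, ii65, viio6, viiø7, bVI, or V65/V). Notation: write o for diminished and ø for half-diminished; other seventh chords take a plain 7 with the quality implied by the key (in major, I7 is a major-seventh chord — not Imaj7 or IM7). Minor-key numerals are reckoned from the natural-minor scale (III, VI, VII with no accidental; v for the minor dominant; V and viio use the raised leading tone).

The pitches E-G-B form a minor triad rooted on E.
In B minor, E is the subdominant; the diatonic minor triad there is iv.
With B in the bass the chord is in second inversion, so the figured bass is 64.

iv64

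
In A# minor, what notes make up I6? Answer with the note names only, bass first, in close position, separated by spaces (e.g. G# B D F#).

Scale degree 1 in A# minor is A#; here the chord built on it is altered to a major triad. I6 is the major tonic (Picardy third), borrowed from the parallel major.
So the chord is A#-C##-E#, a major triad.
The figured bass 6 indicates first inversion, placing the third (C##) in the bass: C##-E#-A#.

C## E# A#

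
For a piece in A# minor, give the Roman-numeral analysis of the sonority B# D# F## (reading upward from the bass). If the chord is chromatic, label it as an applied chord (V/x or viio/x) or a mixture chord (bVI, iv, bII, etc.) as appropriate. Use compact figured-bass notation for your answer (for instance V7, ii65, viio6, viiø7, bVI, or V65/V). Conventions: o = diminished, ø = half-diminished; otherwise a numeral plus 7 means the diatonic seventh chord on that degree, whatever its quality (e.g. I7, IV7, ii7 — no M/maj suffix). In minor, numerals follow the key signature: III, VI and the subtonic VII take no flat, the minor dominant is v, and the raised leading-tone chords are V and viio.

ii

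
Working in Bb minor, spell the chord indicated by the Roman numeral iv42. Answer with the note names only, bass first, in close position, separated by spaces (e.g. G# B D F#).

Db Eb Gb Bb

The numeral's case and figure indicate a minor seventh chord. In Bb minor its root, the subdominant, is Eb.
Stacking thirds from Eb gives Eb-Gb-Bb-Db.
The figured bass 42 indicates third inversion, placing the seventh (Db) in the bass: Db-Eb-Gb-Bb.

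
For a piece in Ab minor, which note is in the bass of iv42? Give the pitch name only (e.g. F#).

Cb

iv in Ab minor has root Db; the chord is Db-Fb-Ab-Cb.
The figure 42 means third inversion — the seventh is in the bass.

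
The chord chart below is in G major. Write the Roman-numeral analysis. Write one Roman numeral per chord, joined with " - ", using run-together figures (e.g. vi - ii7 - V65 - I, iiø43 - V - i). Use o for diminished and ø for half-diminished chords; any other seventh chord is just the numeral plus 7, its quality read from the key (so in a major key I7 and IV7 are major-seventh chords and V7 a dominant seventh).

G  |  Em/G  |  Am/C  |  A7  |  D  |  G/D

G: major triad on G = scale degree 1 → I.
Em/G: minor triad on E = scale degree 6 → vi6.
Am/C: root A is the supertonic; minor triad there is ii6.
A7 is the secondary dominant of V (dominant seventh chord on A): V7/V.
D: major triad on D = scale degree 5 → V.
G/D: major triad on G = scale degree 1 → I64.

I - vi6 - ii6 - V7/V - V - I64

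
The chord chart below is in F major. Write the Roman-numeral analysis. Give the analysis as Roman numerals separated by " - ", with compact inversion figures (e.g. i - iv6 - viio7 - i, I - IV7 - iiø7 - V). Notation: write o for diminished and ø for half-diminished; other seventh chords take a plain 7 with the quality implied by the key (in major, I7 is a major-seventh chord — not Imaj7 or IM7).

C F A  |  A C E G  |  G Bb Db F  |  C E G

I64 - iii7 - iiø7 - V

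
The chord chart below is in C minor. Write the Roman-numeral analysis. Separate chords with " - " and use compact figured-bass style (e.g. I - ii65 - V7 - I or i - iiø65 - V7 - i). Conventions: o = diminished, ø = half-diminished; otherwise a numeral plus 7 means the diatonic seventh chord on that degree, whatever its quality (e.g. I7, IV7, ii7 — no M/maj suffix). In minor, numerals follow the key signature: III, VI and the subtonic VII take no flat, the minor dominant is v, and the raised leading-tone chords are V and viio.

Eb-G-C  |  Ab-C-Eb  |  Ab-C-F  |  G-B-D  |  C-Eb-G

i6 - VI - iv6 - V - i

Eb-G-C has root C, degree 1 in C minor, so i6.
Ab-C-Eb has root Ab, degree 6 in C minor, so VI.
Ab-C-F has root F, degree 4 in C minor, so iv6.
G-B-D has root G, degree 5 in C minor, so V.
C-Eb-G: minor triad on C = scale degree 1 → i.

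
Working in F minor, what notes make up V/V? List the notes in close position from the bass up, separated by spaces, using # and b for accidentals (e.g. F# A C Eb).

G B D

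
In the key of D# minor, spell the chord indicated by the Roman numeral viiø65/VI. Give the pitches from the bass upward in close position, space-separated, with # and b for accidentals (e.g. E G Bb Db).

viiø65/VI is a secondary leading-tone chord. The target VI is B in D# minor; the applied chord is rooted a semitone below, on A#.
Building a half-diminished seventh chord on A# gives A#-C#-E-G#.
With the 65 figure the chord is in first inversion; from the bass C# upward in close position it reads C#-E-G#-A#.

C# E G# A#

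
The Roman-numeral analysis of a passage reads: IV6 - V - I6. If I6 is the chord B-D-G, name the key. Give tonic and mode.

The chord G/B is a major triad rooted on G; its label is I6.
If G is scale degree 1 and the mode makes that degree carry a major triad, the tonic is G and the mode is major.

G major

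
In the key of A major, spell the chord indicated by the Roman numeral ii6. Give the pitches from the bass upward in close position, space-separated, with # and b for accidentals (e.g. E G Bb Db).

D F# B

The numeral's case and figure indicate a minor triad. In A major its root, the supertonic, is B.
That chord is spelled B-D-F#.
The figured bass 6 indicates first inversion, placing the third (D) in the bass: D-F#-B.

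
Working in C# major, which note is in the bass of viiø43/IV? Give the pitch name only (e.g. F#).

B

The applied chord viiø43/IV is rooted on E#: E#-G#-B-D#.
The figure 43 means second inversion — the fifth is in the bass.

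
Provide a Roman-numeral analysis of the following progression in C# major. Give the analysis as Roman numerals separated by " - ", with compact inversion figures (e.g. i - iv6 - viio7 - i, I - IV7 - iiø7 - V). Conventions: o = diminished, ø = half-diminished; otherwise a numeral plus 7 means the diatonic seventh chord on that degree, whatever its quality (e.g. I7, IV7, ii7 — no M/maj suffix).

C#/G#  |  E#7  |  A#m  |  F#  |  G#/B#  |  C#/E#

C#/G#: root C# is the tonic; major triad there is I64.
E#7: a dominant seventh chord on E#, the applied dominant of vi → V7/vi.
A#m has root A#, degree 6 in C# major, so vi.
F#: major triad on F# = scale degree 4 → IV.
G#/B#: root G# is the dominant; major triad there is V6.
C#/E# has root C#, degree 1 in C# major, so I6.

I64 - V7/vi - vi - IV - V6 - I6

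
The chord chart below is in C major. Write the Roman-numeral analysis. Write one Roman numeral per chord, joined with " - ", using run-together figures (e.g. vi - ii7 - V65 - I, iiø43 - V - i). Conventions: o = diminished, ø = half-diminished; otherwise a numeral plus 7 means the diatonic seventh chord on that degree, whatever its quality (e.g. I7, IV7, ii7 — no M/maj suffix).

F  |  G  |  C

IV - V - I

F has root F, degree 4 in C major, so IV.
G: root G is the dominant; major triad there is V.
C: major triad on C = scale degree 1 → I.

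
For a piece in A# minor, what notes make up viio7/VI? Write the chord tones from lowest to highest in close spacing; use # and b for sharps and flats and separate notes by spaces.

The slash marks an applied leading-tone chord: viio of VI. In A# minor, VI is F#, so the leading tone to it is E#, a half step below.
Building a fully diminished seventh chord on E# gives E#-G#-B-D.

E# G# B D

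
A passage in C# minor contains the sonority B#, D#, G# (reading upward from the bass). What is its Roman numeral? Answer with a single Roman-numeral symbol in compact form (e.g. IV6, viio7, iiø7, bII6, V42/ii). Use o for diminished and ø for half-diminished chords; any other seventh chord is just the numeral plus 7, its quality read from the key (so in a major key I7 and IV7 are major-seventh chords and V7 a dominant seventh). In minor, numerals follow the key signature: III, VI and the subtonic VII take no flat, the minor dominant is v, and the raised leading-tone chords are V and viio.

The pitches G#-B#-D# form a major triad rooted on G#.
G# is scale degree 5 in C# minor, and a major triad on that degree is written V.
With B# in the bass the chord is in first inversion, so the figured bass is 6.

V6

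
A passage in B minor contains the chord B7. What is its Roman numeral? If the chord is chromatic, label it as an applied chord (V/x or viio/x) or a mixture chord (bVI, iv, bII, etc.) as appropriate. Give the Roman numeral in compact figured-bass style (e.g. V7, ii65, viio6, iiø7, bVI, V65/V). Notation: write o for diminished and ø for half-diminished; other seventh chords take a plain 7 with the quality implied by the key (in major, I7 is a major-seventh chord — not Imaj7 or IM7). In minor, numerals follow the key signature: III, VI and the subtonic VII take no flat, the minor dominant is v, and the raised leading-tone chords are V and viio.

V7/iv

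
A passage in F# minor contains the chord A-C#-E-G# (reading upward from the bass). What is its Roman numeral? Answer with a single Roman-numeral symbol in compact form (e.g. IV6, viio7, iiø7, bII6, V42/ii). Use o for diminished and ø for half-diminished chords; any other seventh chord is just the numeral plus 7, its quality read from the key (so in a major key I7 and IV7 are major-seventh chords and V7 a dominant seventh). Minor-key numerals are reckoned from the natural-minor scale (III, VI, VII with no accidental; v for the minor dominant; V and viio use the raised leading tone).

Stacked in thirds the chord is A-C#-E-G#: a major seventh chord on A.
A is scale degree 3 in F# minor, and a major seventh chord on that degree is written III7.

III7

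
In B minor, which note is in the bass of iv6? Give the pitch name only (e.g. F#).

iv in B minor has root E; the chord is E-G-B.
The figure 6 means first inversion — the third is in the bass.

G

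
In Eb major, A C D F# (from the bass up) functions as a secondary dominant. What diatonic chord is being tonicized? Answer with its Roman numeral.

The chord is a dominant seventh chord on D.
A dominant resolves down a perfect fifth: D → G. In Eb major, G is scale degree 3, i.e. iii.

iii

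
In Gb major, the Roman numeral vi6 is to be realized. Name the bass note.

vi in Gb major has root Eb; the chord is Eb-Gb-Bb.
The figure 6 means first inversion — the third is in the bass.

Gb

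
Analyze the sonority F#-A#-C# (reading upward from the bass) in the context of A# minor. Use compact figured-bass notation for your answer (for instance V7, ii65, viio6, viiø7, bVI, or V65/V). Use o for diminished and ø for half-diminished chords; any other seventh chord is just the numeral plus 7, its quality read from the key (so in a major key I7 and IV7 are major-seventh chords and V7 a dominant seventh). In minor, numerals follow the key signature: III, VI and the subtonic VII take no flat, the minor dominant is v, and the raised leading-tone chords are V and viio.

VI

The pitches F#-A#-C# form a major triad rooted on F#.
In A# minor, F# is the submediant; the diatonic major triad there is VI.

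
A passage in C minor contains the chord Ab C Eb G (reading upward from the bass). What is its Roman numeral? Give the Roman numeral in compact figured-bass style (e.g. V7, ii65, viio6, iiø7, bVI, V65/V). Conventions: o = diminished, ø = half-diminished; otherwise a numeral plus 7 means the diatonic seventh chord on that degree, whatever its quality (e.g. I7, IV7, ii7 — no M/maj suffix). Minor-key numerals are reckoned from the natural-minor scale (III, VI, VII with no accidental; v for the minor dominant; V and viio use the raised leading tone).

VI7

Stacked in thirds the chord is Ab-C-Eb-G: a major seventh chord on Ab.
In C minor, Ab is the submediant; the diatonic major seventh chord there is VI7.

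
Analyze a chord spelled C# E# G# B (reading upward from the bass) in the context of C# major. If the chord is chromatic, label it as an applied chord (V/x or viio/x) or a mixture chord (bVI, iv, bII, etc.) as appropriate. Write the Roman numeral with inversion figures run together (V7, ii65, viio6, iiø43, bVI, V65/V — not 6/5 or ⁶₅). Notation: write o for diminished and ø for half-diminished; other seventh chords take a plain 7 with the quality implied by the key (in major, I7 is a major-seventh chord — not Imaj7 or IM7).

V7/IV

The pitches C#-E#-G#-B form a dominant seventh chord rooted on C#.
C# is not a diatonic chord root with this quality in C# major, but it lies a perfect fifth above F# (IV), so the chord functions as an applied dominant of IV.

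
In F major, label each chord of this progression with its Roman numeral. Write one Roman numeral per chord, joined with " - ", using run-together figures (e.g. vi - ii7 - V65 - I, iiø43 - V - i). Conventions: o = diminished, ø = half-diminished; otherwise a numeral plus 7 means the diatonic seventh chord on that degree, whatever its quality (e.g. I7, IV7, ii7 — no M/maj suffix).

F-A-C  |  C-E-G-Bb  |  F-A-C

I - V7 - I

F-A-C: root F is the tonic; major triad there is I.
C-E-G-Bb has root C, degree 5 in F major, so V7.
F-A-C: root F is the tonic; major triad there is I.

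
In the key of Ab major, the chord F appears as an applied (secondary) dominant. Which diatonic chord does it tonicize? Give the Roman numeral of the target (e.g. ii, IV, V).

The chord is a major triad on F.
A dominant resolves down a perfect fifth: F → Bb. In Ab major, Bb is scale degree 2, i.e. ii.

ii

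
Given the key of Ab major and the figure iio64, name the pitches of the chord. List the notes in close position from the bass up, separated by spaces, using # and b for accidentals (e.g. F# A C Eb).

Fb Bb Db

iio64 is the diminished supertonic triad, borrowed from the parallel minor. In Ab major that root is Bb.
So the chord is Bb-Db-Fb.
With the 64 figure the chord is in second inversion; from the bass Fb upward in close position it reads Fb-Bb-Db.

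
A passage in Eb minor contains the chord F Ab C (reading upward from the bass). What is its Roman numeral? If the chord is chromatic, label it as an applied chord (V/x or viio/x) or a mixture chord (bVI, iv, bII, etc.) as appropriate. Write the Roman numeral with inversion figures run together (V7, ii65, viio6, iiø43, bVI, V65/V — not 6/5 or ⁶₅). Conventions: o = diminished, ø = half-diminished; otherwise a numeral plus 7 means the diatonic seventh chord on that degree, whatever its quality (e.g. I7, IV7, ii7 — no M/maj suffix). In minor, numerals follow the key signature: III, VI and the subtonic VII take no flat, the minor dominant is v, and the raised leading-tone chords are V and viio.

ii

The pitches F-Ab-C form a minor triad rooted on F.
F is the second degree of Eb minor. This is the minor supertonic, borrowed from the parallel major (the Dorian ii).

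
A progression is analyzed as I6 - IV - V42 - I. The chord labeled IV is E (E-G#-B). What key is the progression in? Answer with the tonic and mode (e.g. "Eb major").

B major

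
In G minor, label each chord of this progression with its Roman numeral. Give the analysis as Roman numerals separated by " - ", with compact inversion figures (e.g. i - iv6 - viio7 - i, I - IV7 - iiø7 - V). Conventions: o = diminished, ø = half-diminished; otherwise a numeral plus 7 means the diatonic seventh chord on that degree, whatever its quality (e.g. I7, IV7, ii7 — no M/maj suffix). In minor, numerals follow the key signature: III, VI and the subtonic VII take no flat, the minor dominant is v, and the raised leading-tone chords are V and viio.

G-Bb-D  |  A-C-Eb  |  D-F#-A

G-Bb-D: root G is the tonic; minor triad there is i.
A-C-Eb: root A is the supertonic; diminished triad there is iio.
D-F#-A has root D, degree 5 in G minor, so V.

i - iio - V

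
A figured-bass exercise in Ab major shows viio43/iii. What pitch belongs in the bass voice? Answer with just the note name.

The applied chord viio43/iii is rooted on B: B-D-F-Ab.
The figure 43 means second inversion — the fifth is in the bass.

F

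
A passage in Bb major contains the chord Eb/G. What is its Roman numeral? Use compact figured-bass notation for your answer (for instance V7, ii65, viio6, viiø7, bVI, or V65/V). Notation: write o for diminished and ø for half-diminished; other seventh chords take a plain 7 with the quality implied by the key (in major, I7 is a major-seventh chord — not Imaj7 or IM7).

IV6

The pitches Eb-G-Bb form a major triad rooted on Eb.
In Bb major, Eb is the subdominant; the diatonic major triad there is IV.
With G in the bass the chord is in first inversion, so the figured bass is 6.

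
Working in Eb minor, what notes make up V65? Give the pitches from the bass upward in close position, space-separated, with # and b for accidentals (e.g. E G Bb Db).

D F Ab Bb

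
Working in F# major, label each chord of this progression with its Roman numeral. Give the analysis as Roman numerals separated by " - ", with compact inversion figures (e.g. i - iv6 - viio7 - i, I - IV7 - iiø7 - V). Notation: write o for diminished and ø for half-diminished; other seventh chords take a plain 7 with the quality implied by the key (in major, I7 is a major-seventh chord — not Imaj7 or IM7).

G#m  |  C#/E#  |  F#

G#m: minor triad on G# = scale degree 2 → ii.
C#/E#: root C# is the dominant; major triad there is V6.
F#: major triad on F# = scale degree 1 → I.

ii - V6 - I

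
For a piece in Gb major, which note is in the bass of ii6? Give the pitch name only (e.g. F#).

ii in Gb major has root Ab; the chord is Ab-Cb-Eb.
The figure 6 means first inversion — the third is in the bass.

Cb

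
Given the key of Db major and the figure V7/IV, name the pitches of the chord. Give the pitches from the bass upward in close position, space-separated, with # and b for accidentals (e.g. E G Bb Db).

V7/IV is a secondary dominant — the dominant seventh of IV. IV in Db major is Gb, so the applied chord's root is Db, a perfect fifth above.
Building a dominant seventh chord on Db gives Db-F-Ab-Cb.

Db F Ab Cb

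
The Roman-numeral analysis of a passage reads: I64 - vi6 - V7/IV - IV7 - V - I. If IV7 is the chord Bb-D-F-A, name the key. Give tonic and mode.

F major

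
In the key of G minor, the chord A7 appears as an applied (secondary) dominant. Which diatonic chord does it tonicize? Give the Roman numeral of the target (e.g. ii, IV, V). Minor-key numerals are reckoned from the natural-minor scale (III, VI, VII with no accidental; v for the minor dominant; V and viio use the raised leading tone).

The chord is a dominant seventh chord on A.
A dominant resolves down a perfect fifth: A → D. In G minor, D is scale degree 5, i.e. V.

V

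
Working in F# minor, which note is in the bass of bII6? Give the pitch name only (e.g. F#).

B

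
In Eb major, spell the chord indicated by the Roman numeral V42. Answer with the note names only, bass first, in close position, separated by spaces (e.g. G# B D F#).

Ab Bb D F

The numeral's case and figure indicate a dominant seventh chord. In Eb major its root, the dominant, is Bb.
Stacking thirds from Bb gives Bb-D-F-Ab.
The figured bass 42 indicates third inversion, placing the seventh (Ab) in the bass: Ab-Bb-D-F.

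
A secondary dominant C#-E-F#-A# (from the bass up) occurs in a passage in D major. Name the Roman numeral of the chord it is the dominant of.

vi

The chord is a dominant seventh chord on F#.
A dominant resolves down a perfect fifth: F# → B. In D major, B is scale degree 6, i.e. vi.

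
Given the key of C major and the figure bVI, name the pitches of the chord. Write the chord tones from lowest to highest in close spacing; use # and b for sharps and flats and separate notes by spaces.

Ab C Eb

bVI is a major triad on the lowered sixth degree, borrowed from the parallel minor. In C major that root is Ab.
So the chord is Ab-C-Eb.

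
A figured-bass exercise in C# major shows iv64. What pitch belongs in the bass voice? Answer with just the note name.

C#

iv in C# major has root F#; the chord is F#-A-C#.
The figure 64 means second inversion — the fifth is in the bass.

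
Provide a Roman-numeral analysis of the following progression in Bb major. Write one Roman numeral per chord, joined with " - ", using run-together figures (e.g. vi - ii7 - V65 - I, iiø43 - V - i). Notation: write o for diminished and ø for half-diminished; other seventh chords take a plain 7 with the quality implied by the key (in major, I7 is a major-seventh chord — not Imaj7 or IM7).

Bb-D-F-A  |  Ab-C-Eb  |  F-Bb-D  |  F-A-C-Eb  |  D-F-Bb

Bb-D-F-A: root Bb is the tonic; major seventh chord there is I7.
Ab-C-Eb: Ab with this quality isn't in the key; it's bVII, borrowed from the parallel minor.
F-Bb-D: root Bb is the tonic; major triad there is I64.
F-A-C-Eb has root F, degree 5 in Bb major, so V7.
D-F-Bb: major triad on Bb = scale degree 1 → I6.

I7 - bVII - I64 - V7 - I6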